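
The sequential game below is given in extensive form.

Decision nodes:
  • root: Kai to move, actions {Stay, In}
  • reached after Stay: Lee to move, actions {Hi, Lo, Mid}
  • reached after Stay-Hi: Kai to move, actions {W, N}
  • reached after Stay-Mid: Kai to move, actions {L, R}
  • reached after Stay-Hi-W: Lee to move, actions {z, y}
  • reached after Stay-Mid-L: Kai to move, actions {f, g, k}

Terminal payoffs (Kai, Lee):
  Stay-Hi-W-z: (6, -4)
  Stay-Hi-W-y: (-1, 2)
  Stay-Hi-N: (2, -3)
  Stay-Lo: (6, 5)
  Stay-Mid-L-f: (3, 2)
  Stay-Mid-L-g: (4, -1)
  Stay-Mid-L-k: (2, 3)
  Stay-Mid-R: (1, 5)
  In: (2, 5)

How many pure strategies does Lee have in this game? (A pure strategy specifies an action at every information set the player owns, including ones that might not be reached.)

6

Lee owns the node after Stay with actions {Hi, Lo, Mid} — three choices.
Lee owns the node after Stay-Hi-W with actions {z, y} — two choices.
A pure strategy fixes one action at each information set independently, so the count is the product 3 × 2 = 6.
(For reference, Kai has 24 pure strategies, giving a 6×24 normal-form matrix.)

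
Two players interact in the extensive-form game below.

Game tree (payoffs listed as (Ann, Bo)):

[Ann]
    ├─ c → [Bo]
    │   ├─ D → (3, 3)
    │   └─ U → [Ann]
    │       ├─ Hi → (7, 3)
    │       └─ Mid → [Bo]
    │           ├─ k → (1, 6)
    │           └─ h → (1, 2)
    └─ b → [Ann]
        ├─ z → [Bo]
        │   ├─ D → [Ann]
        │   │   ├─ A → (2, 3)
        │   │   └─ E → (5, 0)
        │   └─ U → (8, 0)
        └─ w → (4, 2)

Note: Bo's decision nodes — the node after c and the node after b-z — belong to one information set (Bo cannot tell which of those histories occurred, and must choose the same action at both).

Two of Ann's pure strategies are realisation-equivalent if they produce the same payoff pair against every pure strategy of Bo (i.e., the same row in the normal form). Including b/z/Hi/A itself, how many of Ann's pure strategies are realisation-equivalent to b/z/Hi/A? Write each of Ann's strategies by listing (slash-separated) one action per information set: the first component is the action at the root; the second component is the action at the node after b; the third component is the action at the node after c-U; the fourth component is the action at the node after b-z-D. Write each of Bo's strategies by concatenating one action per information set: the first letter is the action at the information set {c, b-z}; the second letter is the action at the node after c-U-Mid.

Row for b/z/Hi/A (columns Dk, Dh, Uk, Uh): (2,3) (2,3) (8,0) (8,0).
Under b/z/Hi/A, Ann's choice at the node after c-U can never be reached regardless of what Bo does, so varying those choices leaves every outcome unchanged.
Holding the reachable choices fixed and varying the unreachable one freely already gives 2 equivalent strategies.
No other strategy reproduces this row, so those 2 are the full class: b/z/Hi/A, b/z/Mid/A.

2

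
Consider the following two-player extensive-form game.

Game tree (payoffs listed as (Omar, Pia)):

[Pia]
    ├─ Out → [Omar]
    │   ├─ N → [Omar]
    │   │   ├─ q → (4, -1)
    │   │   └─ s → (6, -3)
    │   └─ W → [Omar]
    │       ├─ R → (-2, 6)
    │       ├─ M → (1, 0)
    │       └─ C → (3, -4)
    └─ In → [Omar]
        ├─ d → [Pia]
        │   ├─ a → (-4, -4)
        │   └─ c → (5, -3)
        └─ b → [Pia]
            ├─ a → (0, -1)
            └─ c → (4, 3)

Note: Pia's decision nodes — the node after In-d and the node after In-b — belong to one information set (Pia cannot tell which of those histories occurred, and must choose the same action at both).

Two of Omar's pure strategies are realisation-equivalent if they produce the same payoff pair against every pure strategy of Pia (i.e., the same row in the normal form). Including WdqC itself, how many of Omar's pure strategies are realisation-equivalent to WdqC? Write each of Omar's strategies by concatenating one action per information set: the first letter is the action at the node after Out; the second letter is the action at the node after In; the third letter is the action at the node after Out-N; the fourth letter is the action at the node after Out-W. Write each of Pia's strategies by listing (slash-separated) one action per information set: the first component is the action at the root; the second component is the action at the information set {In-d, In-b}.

2

Row for WdqC (columns Out/a, Out/c, In/a, In/c): (3,-4) (3,-4) (-4,-4) (5,-3).
Under WdqC, Omar's choice at the node after Out-N can never be reached regardless of what Pia does, so varying those choices leaves every outcome unchanged.
Holding the reachable choices fixed and varying the unreachable one freely already gives 2 equivalent strategies.
No other strategy reproduces this row, so those 2 are the full class: WdqC, WdsC.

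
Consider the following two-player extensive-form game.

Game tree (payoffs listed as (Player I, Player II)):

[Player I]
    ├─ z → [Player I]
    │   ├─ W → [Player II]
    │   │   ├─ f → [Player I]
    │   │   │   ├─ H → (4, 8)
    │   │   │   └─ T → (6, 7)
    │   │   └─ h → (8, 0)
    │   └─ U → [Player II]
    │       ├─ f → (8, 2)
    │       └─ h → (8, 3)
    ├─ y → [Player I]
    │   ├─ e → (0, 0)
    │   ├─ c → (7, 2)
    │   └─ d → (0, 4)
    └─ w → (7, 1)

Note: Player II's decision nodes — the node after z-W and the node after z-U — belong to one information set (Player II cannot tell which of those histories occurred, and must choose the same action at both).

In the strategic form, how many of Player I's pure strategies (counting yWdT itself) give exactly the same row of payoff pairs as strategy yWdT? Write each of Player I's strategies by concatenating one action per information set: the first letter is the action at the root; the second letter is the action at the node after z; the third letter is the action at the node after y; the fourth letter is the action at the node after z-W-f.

4

Row for yWdT (columns f, h): (0,4) (0,4).
Under yWdT, Player I's choice at the node after z and at the node after z-W-f can never be reached regardless of what Player II does, so varying those choices leaves every outcome unchanged.
Holding the reachable choices fixed and varying the unreachable ones freely already gives 2 × 2 = 4 equivalent strategies.
No other strategy reproduces this row, so those 4 are the full class: yWdH, yWdT, yUdH, yUdT.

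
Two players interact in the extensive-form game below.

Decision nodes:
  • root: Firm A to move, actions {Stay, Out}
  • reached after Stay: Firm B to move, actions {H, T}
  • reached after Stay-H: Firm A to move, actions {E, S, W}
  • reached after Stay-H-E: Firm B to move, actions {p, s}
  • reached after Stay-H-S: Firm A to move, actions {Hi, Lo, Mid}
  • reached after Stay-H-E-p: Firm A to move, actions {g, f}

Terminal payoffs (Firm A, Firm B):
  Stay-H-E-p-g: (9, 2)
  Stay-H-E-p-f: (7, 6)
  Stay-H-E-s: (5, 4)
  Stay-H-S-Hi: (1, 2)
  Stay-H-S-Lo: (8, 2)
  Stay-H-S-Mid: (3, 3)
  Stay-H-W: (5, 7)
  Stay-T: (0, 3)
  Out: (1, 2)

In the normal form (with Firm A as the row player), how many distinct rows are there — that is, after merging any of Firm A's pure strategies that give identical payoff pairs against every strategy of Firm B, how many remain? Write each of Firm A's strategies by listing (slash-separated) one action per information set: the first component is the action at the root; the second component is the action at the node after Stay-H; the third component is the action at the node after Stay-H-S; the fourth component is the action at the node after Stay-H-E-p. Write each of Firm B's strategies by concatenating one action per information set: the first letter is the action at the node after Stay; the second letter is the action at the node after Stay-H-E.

Firm A has 36 pure strategies: Stay/E/Hi/g, Stay/E/Hi/f, Stay/E/Lo/g, Stay/E/Lo/f, Stay/E/Mid/g, Stay/E/Mid/f, Stay/S/Hi/g, Stay/S/Hi/f, Stay/S/Lo/g, Stay/S/Lo/f, Stay/S/Mid/g, Stay/S/Mid/f, Stay/W/Hi/g, Stay/W/Hi/f, Stay/W/Lo/g, Stay/W/Lo/f, Stay/W/Mid/g, Stay/W/Mid/f, Out/E/Hi/g, Out/E/Hi/f, Out/E/Lo/g, Out/E/Lo/f, Out/E/Mid/g, Out/E/Mid/f, Out/S/Hi/g, Out/S/Hi/f, Out/S/Lo/g, Out/S/Lo/f, Out/S/Mid/g, Out/S/Mid/f, Out/W/Hi/g, Out/W/Hi/f, Out/W/Lo/g, Out/W/Lo/f, Out/W/Mid/g, Out/W/Mid/f. Columns: Hp, Hs, Tp, Ts.
{Stay/E/Hi/g, Stay/E/Lo/g, Stay/E/Mid/g} → row (9,2) (5,4) (0,3) (0,3)
{Stay/E/Hi/f, Stay/E/Lo/f, Stay/E/Mid/f} → row (7,6) (5,4) (0,3) (0,3)
{Stay/S/Hi/g, Stay/S/Hi/f} → row (1,2) (1,2) (0,3) (0,3)
{Stay/S/Lo/g, Stay/S/Lo/f} → row (8,2) (8,2) (0,3) (0,3)
{Stay/S/Mid/g, Stay/S/Mid/f} → row (3,3) (3,3) (0,3) (0,3)
{Stay/W/Hi/g, Stay/W/Hi/f, Stay/W/Lo/g, Stay/W/Lo/f, Stay/W/Mid/g, Stay/W/Mid/f} → row (5,7) (5,7) (0,3) (0,3)
{Out/E/Hi/g, Out/E/Hi/f, Out/E/Lo/g, Out/E/Lo/f, Out/E/Mid/g, Out/E/Mid/f, Out/S/Hi/g, Out/S/Hi/f, Out/S/Lo/g, Out/S/Lo/f, Out/S/Mid/g, Out/S/Mid/f, Out/W/Hi/g, Out/W/Hi/f, Out/W/Lo/g, Out/W/Lo/f, Out/W/Mid/g, Out/W/Mid/f} → row (1,2) (1,2) (1,2) (1,2)
That's 7 distinct rows out of 36 strategies.

7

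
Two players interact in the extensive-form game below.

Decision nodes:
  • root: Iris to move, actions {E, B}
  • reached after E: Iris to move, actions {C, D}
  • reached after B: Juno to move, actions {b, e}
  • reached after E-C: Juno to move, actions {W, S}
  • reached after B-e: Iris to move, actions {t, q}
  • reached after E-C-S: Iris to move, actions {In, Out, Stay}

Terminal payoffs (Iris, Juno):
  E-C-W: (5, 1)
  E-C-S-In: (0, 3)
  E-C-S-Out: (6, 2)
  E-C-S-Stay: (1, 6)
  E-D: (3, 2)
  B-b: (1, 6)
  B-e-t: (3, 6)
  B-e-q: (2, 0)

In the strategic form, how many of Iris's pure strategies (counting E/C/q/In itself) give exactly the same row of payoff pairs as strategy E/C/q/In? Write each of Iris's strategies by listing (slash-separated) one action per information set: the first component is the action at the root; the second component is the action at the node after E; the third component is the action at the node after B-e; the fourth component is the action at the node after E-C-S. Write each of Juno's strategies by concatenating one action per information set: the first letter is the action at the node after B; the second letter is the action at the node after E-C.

2

Row for E/C/q/In (columns bW, bS, eW, eS): (5,1) (0,3) (5,1) (0,3).
Under E/C/q/In, Iris's choice at the node after B-e can never be reached regardless of what Juno does, so varying those choices leaves every outcome unchanged.
Holding the reachable choices fixed and varying the unreachable one freely already gives 2 equivalent strategies.
No other strategy reproduces this row, so those 2 are the full class: E/C/t/In, E/C/q/In.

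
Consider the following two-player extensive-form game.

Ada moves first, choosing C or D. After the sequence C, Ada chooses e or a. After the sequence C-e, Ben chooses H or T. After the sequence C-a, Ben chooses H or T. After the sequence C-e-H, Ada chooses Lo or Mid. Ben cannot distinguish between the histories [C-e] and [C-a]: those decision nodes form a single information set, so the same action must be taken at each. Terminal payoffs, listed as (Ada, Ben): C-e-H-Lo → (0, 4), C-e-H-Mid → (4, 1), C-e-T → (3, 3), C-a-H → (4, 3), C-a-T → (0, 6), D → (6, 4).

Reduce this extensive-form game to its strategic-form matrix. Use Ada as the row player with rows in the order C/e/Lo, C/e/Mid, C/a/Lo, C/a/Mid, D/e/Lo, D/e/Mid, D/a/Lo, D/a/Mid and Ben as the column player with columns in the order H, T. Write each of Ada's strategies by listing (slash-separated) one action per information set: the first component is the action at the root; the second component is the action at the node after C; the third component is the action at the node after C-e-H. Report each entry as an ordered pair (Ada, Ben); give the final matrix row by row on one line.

Row C/e/Lo: H→(0,4), T→(3,3)
Row C/e/Mid: H→(4,1), T→(3,3)
Row C/a/Lo: H→(4,3), T→(0,6)
Row C/a/Mid: H→(4,3), T→(0,6)
Row D/e/Lo: H→(6,4), T→(6,4)
Row D/e/Mid: H→(6,4), T→(6,4)
Row D/a/Lo: H→(6,4), T→(6,4)
Row D/a/Mid: H→(6,4), T→(6,4)

C/e/Lo: (0,4) (3,3) | C/e/Mid: (4,1) (3,3) | C/a/Lo: (4,3) (0,6) | C/a/Mid: (4,3) (0,6) | D/e/Lo: (6,4) (6,4) | D/e/Mid: (6,4) (6,4) | D/a/Lo: (6,4) (6,4) | D/a/Mid: (6,4) (6,4)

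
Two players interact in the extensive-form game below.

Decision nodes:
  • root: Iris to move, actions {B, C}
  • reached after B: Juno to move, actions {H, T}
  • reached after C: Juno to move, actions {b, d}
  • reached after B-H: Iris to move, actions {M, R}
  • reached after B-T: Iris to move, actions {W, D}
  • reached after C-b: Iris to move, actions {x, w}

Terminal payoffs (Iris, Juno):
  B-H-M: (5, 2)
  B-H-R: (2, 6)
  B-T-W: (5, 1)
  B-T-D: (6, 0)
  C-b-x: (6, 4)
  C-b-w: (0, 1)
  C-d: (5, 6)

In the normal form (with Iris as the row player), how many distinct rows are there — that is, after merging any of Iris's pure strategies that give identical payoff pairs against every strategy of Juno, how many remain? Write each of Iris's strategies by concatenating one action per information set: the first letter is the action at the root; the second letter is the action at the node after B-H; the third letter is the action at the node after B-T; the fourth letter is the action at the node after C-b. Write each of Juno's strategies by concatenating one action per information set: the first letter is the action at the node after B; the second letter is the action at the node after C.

Iris has 16 pure strategies: BMWx, BMWw, BMDx, BMDw, BRWx, BRWw, BRDx, BRDw, CMWx, CMWw, CMDx, CMDw, CRWx, CRWw, CRDx, CRDw. Columns: Hb, Hd, Tb, Td.
{BMWx, BMWw} → row (5,2) (5,2) (5,1) (5,1)
{BMDx, BMDw} → row (5,2) (5,2) (6,0) (6,0)
{BRWx, BRWw} → row (2,6) (2,6) (5,1) (5,1)
{BRDx, BRDw} → row (2,6) (2,6) (6,0) (6,0)
{CMWx, CMDx, CRWx, CRDx} → row (6,4) (5,6) (6,4) (5,6)
{CMWw, CMDw, CRWw, CRDw} → row (0,1) (5,6) (0,1) (5,6)
That's 6 distinct rows out of 16 strategies.

6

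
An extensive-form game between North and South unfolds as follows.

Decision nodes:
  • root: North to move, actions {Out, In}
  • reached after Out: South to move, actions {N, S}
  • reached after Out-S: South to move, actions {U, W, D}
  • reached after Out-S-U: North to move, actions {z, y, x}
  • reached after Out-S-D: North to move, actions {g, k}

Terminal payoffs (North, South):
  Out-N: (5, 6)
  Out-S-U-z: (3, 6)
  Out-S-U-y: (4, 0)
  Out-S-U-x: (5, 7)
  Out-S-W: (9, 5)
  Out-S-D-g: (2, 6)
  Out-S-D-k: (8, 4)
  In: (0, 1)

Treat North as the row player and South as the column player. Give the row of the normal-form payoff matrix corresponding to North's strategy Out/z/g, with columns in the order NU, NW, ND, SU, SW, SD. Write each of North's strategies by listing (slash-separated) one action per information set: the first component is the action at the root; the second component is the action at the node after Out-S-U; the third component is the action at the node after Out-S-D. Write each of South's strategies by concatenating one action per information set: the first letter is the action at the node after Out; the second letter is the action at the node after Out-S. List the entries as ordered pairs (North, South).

(5,6) (5,6) (5,6) (3,6) (9,5) (2,6)

vs NU: North plays Out → South plays N at [Out] → (5, 6)
vs NW: North plays Out → South plays N at [Out] → (5, 6)
vs ND: North plays Out → South plays N at [Out] → (5, 6)
vs SU: North plays Out → South plays S at [Out] → South plays U at [Out-S] → North plays z at [Out-S-U] → (3, 6)
vs SW: North plays Out → South plays S at [Out] → South plays W at [Out-S] → (9, 5)
vs SD: North plays Out → South plays S at [Out] → South plays D at [Out-S] → North plays g at [Out-S-D] → (2, 6)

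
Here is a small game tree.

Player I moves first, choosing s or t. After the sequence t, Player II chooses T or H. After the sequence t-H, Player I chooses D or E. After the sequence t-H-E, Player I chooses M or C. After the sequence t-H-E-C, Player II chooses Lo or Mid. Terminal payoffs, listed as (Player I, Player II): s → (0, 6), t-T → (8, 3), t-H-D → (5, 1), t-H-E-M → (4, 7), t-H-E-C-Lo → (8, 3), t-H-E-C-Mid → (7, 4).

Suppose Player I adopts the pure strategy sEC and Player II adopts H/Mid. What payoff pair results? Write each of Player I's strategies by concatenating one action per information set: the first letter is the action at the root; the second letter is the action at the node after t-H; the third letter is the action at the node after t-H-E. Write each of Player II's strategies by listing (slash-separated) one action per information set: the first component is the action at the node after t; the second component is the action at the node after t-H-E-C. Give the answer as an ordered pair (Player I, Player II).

Trace the play path from the root:
  Player I plays s
→ terminal payoff (0, 6).
(Player I's choice at the node after t-H is never reached on this path, so it doesn't affect the outcome.)

(0, 6)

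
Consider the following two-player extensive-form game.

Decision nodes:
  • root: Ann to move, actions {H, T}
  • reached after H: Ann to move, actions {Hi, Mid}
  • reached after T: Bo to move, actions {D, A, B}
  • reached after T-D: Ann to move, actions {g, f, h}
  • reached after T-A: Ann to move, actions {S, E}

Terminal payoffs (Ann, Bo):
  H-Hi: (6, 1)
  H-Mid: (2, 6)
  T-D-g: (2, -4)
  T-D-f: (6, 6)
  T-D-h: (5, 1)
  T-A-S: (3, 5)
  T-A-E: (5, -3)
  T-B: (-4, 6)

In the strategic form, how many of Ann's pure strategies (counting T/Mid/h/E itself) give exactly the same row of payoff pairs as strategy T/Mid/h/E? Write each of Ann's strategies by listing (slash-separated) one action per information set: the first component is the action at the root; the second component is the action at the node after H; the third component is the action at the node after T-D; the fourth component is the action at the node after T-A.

2

Row for T/Mid/h/E (columns D, A, B): (5,1) (5,-3) (-4,6).
Under T/Mid/h/E, Ann's choice at the node after H can never be reached regardless of what Bo does, so varying those choices leaves every outcome unchanged.
Holding the reachable choices fixed and varying the unreachable one freely already gives 2 equivalent strategies.
No other strategy reproduces this row, so those 2 are the full class: T/Hi/h/E, T/Mid/h/E.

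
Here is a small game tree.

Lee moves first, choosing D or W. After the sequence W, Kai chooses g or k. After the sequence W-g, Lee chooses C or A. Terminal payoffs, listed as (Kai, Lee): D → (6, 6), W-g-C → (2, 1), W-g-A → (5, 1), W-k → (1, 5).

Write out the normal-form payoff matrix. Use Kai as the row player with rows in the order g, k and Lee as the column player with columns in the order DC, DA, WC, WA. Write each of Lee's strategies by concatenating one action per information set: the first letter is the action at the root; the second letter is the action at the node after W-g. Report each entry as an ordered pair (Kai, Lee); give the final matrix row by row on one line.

Row g: DC→(6,6), DA→(6,6), WC→(2,1), WA→(5,1)
Row k: DC→(6,6), DA→(6,6), WC→(1,5), WA→(1,5)

g: (6,6) (6,6) (2,1) (5,1) | k: (6,6) (6,6) (1,5) (1,5)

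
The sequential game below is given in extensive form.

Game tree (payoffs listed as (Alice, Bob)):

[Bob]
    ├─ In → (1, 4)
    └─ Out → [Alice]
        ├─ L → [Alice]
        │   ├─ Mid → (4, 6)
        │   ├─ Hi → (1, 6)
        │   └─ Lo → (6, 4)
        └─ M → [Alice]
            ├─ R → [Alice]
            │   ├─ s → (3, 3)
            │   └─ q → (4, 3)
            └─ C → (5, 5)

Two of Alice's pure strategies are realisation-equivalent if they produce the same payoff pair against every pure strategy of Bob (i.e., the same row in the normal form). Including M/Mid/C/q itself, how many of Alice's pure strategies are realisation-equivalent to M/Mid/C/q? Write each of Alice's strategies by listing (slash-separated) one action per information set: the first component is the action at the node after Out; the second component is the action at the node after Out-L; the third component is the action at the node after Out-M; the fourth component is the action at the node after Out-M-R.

6

Row for M/Mid/C/q (columns In, Out): (1,4) (5,5).
Under M/Mid/C/q, Alice's choice at the node after Out-L and at the node after Out-M-R can never be reached regardless of what Bob does, so varying those choices leaves every outcome unchanged.
Holding the reachable choices fixed and varying the unreachable ones freely already gives 3 × 2 = 6 equivalent strategies.
No other strategy reproduces this row, so those 6 are the full class: M/Mid/C/s, M/Mid/C/q, M/Hi/C/s, M/Hi/C/q, M/Lo/C/s, M/Lo/C/q.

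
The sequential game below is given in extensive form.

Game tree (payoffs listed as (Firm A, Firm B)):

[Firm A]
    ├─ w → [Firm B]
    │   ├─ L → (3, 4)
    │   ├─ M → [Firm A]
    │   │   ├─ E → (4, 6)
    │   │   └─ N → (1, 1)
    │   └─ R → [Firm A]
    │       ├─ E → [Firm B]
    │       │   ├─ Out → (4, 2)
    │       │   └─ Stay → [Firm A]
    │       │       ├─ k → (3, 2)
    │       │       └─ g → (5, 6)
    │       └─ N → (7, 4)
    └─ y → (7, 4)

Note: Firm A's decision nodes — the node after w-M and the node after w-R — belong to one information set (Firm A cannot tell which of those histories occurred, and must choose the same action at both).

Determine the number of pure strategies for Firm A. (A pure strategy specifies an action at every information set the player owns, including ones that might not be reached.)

Firm A owns the root with actions {w, y} — two choices.
Firm A owns the information set {w-M, w-R} with actions {E, N} — two choices.
Firm A owns the node after w-R-E-Stay with actions {k, g} — two choices.
A pure strategy fixes one action at each information set independently, so the count is the product 2 × 2 × 2 = 8.

8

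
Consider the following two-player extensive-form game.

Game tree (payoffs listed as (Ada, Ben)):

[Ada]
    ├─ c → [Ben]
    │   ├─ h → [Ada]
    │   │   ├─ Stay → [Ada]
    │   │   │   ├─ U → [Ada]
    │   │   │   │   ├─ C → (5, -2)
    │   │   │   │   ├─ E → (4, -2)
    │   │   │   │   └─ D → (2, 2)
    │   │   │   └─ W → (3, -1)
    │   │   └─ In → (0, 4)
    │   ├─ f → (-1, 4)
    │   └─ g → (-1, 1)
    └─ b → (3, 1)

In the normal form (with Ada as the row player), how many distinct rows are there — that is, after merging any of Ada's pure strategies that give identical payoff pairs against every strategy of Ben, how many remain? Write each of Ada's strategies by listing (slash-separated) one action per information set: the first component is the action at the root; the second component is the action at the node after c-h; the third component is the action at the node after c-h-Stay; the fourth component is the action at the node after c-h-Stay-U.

6

Ada has 24 pure strategies: c/Stay/U/C, c/Stay/U/E, c/Stay/U/D, c/Stay/W/C, c/Stay/W/E, c/Stay/W/D, c/In/U/C, c/In/U/E, c/In/U/D, c/In/W/C, c/In/W/E, c/In/W/D, b/Stay/U/C, b/Stay/U/E, b/Stay/U/D, b/Stay/W/C, b/Stay/W/E, b/Stay/W/D, b/In/U/C, b/In/U/E, b/In/U/D, b/In/W/C, b/In/W/E, b/In/W/D. Columns: h, f, g.
{c/Stay/U/C} → row (5,-2) (-1,4) (-1,1)
{c/Stay/U/E} → row (4,-2) (-1,4) (-1,1)
{c/Stay/U/D} → row (2,2) (-1,4) (-1,1)
{c/Stay/W/C, c/Stay/W/E, c/Stay/W/D} → row (3,-1) (-1,4) (-1,1)
{c/In/U/C, c/In/U/E, c/In/U/D, c/In/W/C, c/In/W/E, c/In/W/D} → row (0,4) (-1,4) (-1,1)
{b/Stay/U/C, b/Stay/U/E, b/Stay/U/D, b/Stay/W/C, b/Stay/W/E, b/Stay/W/D, b/In/U/C, b/In/U/E, b/In/U/D, b/In/W/C, b/In/W/E, b/In/W/D} → row (3,1) (3,1) (3,1)
That's 6 distinct rows out of 24 strategies.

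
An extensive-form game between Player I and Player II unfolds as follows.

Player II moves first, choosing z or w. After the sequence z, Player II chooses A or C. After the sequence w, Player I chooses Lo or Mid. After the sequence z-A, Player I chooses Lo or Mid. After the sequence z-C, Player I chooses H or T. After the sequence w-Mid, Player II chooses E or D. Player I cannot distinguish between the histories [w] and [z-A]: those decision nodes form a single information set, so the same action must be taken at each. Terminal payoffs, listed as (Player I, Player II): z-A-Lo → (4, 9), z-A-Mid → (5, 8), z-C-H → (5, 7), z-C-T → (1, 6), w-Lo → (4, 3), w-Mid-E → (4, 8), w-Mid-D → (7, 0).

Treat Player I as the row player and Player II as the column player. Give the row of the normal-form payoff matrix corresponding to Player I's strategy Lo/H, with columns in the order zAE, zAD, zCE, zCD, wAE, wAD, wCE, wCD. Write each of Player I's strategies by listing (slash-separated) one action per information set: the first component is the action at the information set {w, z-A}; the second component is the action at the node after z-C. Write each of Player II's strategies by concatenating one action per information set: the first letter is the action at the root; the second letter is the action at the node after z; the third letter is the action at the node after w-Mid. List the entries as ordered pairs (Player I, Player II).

vs zAE: Player II plays z → Player II plays A at [z] → Player I plays Lo at [z-A] → (4, 9)
vs zAD: Player II plays z → Player II plays A at [z] → Player I plays Lo at [z-A] → (4, 9)
vs zCE: Player II plays z → Player II plays C at [z] → Player I plays H at [z-C] → (5, 7)
vs zCD: Player II plays z → Player II plays C at [z] → Player I plays H at [z-C] → (5, 7)
vs wAE: Player II plays w → Player I plays Lo at [w] → (4, 3)
vs wAD: Player II plays w → Player I plays Lo at [w] → (4, 3)
vs wCE: Player II plays w → Player I plays Lo at [w] → (4, 3)
vs wCD: Player II plays w → Player I plays Lo at [w] → (4, 3)

(4,9) (4,9) (5,7) (5,7) (4,3) (4,3) (4,3) (4,3)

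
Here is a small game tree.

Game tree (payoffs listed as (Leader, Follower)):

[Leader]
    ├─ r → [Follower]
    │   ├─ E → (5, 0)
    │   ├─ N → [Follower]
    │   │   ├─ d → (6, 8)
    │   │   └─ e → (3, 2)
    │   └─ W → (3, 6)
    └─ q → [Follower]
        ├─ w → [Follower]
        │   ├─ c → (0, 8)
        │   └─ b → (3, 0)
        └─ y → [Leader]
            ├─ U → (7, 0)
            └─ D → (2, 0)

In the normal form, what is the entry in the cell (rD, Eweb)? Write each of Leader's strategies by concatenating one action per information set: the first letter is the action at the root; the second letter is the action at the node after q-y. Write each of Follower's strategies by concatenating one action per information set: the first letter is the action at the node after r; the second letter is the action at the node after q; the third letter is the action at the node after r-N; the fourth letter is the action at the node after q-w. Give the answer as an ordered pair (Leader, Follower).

(5, 0)

Trace the play path from the root:
  Leader plays r
  Follower plays E at [r]
→ terminal payoff (5, 0).
(Leader's choice at the node after q-y is never reached on this path, so it doesn't affect the outcome.)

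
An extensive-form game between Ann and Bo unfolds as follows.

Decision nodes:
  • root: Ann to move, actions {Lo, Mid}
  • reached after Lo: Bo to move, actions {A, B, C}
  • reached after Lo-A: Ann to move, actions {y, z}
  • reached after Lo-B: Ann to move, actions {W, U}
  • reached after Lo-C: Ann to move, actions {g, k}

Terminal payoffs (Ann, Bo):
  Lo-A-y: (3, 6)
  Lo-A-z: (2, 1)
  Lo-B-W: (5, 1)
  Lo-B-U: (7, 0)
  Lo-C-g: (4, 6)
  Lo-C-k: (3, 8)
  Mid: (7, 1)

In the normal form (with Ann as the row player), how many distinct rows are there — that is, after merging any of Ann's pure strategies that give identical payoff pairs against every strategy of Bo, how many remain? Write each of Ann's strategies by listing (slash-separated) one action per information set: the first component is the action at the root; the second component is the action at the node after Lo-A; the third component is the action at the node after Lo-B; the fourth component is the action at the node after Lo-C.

9

Ann has 16 pure strategies: Lo/y/W/g, Lo/y/W/k, Lo/y/U/g, Lo/y/U/k, Lo/z/W/g, Lo/z/W/k, Lo/z/U/g, Lo/z/U/k, Mid/y/W/g, Mid/y/W/k, Mid/y/U/g, Mid/y/U/k, Mid/z/W/g, Mid/z/W/k, Mid/z/U/g, Mid/z/U/k. Columns: A, B, C.
{Lo/y/W/g} → row (3,6) (5,1) (4,6)
{Lo/y/W/k} → row (3,6) (5,1) (3,8)
{Lo/y/U/g} → row (3,6) (7,0) (4,6)
{Lo/y/U/k} → row (3,6) (7,0) (3,8)
{Lo/z/W/g} → row (2,1) (5,1) (4,6)
{Lo/z/W/k} → row (2,1) (5,1) (3,8)
{Lo/z/U/g} → row (2,1) (7,0) (4,6)
{Lo/z/U/k} → row (2,1) (7,0) (3,8)
{Mid/y/W/g, Mid/y/W/k, Mid/y/U/g, Mid/y/U/k, Mid/z/W/g, Mid/z/W/k, Mid/z/U/g, Mid/z/U/k} → row (7,1) (7,1) (7,1)
That's 9 distinct rows out of 16 strategies.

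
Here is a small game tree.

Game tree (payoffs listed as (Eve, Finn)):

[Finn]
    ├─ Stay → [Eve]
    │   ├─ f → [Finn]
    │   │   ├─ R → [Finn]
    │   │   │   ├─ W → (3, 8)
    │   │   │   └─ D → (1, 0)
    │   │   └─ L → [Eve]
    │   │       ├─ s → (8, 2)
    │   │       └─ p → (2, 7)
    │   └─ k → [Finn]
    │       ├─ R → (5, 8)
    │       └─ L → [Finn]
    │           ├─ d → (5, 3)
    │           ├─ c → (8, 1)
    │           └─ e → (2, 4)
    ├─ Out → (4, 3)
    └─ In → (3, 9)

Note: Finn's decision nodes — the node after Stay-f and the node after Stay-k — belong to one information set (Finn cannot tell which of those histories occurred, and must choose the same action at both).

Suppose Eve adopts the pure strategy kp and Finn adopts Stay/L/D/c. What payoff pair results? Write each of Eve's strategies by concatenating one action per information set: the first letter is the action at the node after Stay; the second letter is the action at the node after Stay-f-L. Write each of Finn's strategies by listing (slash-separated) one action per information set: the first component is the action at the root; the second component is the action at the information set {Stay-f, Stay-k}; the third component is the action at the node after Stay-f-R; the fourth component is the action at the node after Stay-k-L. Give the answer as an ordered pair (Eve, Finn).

(8, 1)

Trace the play path from the root:
  Finn plays Stay
  Eve plays k at [Stay]
  Finn plays L at [Stay-k]
  Finn plays c at [Stay-k-L]
→ terminal payoff (8, 1).
(Eve's choice at the node after Stay-f-L is never reached on this path, so it doesn't affect the outcome.)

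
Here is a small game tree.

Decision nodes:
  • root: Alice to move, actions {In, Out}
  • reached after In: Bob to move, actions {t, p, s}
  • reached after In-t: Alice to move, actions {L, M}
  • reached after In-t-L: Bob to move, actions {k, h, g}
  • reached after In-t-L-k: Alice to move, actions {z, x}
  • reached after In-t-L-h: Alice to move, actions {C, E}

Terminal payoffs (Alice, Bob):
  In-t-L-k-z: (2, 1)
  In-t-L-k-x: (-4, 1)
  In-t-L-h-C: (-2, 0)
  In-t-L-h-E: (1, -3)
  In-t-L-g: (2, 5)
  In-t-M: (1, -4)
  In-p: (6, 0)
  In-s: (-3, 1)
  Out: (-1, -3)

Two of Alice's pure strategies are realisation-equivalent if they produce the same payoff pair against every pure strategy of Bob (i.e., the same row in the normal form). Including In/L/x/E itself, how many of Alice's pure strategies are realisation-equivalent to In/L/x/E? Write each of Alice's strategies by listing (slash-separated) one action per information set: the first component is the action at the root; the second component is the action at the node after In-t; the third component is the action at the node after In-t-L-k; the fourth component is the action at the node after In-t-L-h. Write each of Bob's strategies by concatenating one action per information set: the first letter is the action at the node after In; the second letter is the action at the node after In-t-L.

Row for In/L/x/E (columns tk, th, tg, pk, ph, pg, sk, sh, sg): (-4,1) (1,-3) (2,5) (6,0) (6,0) (6,0) (-3,1) (-3,1) (-3,1).
Every one of Alice's information sets is on the play path for some reply by Bob when Alice follows In/L/x/E.
Changing the action at any of them therefore changes at least one column, so only In/L/x/E itself gives this row.

1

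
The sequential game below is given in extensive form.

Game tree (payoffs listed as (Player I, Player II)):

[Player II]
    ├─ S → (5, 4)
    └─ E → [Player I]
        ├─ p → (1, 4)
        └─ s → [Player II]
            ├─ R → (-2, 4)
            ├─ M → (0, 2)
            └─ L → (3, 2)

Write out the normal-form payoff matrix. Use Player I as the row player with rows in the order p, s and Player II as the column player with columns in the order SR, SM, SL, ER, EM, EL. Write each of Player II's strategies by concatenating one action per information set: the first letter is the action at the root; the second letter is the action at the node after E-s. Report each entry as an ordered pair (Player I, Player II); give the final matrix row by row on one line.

p: (5,4) (5,4) (5,4) (1,4) (1,4) (1,4) | s: (5,4) (5,4) (5,4) (-2,4) (0,2) (3,2)

Row p: SR→(5,4), SM→(5,4), SL→(5,4), ER→(1,4), EM→(1,4), EL→(1,4)
Row s: SR→(5,4), SM→(5,4), SL→(5,4), ER→(-2,4), EM→(0,2), EL→(3,2)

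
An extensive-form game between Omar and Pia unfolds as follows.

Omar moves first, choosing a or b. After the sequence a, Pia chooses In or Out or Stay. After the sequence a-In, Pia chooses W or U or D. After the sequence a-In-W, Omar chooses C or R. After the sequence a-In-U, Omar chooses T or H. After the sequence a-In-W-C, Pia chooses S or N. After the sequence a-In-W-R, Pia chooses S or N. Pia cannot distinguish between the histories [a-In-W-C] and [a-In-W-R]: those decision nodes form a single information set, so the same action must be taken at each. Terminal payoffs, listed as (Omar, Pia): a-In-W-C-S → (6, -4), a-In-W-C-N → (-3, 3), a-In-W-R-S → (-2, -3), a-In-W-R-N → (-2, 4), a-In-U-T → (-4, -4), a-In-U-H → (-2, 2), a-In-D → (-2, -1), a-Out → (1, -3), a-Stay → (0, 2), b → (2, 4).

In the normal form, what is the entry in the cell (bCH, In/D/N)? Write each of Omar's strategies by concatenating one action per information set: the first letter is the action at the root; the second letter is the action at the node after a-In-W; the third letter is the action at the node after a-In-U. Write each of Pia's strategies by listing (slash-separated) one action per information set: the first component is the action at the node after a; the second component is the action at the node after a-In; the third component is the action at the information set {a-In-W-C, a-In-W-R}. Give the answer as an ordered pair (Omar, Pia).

Trace the play path from the root:
  Omar plays b
→ terminal payoff (2, 4).
(Omar's choice at the node after a-In-W is never reached on this path, so it doesn't affect the outcome.)

(2, 4)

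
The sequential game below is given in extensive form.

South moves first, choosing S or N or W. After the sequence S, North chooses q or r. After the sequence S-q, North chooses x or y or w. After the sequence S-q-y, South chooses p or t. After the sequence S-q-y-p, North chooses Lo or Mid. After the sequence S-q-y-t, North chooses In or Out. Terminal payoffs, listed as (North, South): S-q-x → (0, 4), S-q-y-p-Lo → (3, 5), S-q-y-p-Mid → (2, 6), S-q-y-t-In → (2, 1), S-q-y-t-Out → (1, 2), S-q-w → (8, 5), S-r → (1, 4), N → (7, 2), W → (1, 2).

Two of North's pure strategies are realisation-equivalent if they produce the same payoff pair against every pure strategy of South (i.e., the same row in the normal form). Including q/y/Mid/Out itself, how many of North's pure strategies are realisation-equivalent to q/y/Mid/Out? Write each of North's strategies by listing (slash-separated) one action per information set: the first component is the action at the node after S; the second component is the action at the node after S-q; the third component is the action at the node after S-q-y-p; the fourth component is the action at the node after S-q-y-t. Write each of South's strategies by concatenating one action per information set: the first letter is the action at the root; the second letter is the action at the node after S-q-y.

1

Row for q/y/Mid/Out (columns Sp, St, Np, Nt, Wp, Wt): (2,6) (1,2) (7,2) (7,2) (1,2) (1,2).
Every one of North's information sets is on the play path for some reply by South when North follows q/y/Mid/Out.
Changing the action at any of them therefore changes at least one column, so only q/y/Mid/Out itself gives this row.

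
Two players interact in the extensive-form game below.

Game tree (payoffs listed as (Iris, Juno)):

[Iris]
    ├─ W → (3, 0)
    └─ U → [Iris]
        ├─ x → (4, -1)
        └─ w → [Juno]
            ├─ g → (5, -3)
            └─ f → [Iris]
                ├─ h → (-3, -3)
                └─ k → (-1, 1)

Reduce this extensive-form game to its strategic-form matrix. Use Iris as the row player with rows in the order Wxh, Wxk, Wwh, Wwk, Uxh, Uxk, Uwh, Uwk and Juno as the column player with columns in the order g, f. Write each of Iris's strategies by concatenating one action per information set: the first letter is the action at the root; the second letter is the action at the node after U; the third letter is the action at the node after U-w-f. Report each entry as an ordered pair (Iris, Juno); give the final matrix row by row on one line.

            g        f
 Wxh    (3,0)    (3,0)
 Wxk    (3,0)    (3,0)
 Wwh    (3,0)    (3,0)
 Wwk    (3,0)    (3,0)
 Uxh   (4,-1)   (4,-1)
 Uxk   (4,-1)   (4,-1)
 Uwh   (5,-3)  (-3,-3)
 Uwk   (5,-3)   (-1,1)

Wxh: (3,0) (3,0) | Wxk: (3,0) (3,0) | Wwh: (3,0) (3,0) | Wwk: (3,0) (3,0) | Uxh: (4,-1) (4,-1) | Uxk: (4,-1) (4,-1) | Uwh: (5,-3) (-3,-3) | Uwk: (5,-3) (-1,1)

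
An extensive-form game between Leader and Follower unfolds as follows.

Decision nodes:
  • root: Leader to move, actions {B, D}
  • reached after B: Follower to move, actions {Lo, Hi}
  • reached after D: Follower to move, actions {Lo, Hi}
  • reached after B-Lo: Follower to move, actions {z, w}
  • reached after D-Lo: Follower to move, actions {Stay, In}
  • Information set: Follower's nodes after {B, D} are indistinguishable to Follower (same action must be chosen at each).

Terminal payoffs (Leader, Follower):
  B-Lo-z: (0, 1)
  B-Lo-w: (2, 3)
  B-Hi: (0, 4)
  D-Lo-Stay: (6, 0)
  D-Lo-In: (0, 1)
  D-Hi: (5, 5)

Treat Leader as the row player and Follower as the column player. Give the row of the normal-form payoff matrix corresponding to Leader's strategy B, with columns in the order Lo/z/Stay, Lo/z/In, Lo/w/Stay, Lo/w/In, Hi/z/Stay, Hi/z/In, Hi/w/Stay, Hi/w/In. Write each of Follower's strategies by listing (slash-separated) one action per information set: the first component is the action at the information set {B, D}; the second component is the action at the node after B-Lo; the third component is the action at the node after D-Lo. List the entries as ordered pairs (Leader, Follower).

(0,1) (0,1) (2,3) (2,3) (0,4) (0,4) (0,4) (0,4)

vs Lo/z/Stay: Leader plays B → Follower plays Lo at [B] → Follower plays z at [B-Lo] → (0, 1)
vs Lo/z/In: Leader plays B → Follower plays Lo at [B] → Follower plays z at [B-Lo] → (0, 1)
vs Lo/w/Stay: Leader plays B → Follower plays Lo at [B] → Follower plays w at [B-Lo] → (2, 3)
vs Lo/w/In: Leader plays B → Follower plays Lo at [B] → Follower plays w at [B-Lo] → (2, 3)
vs Hi/z/Stay: Leader plays B → Follower plays Hi at [B] → (0, 4)
vs Hi/z/In: Leader plays B → Follower plays Hi at [B] → (0, 4)
vs Hi/w/Stay: Leader plays B → Follower plays Hi at [B] → (0, 4)
vs Hi/w/In: Leader plays B → Follower plays Hi at [B] → (0, 4)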